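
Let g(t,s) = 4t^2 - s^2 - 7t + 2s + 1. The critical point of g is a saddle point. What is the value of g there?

∂g/∂t = 8t - 7 = 0 and ∂g/∂s = -2s + 2 = 0, so (t, s) = (7/8, 1).
The Hessian has g_{tt} = 8, g_{ss} = -2, g_{ts} = 0, giving D = -16 < 0, so the point is a saddle point.
g(7/8, 1) = -17/16.

-17/16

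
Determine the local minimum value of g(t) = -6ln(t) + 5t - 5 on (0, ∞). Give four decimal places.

-0.0939

g'(t) = -6/t + 5 = 0 gives t = 6/5.
g''(t) = 6/t², which is positive for t > 0, so this is a local minimum.
g(6/5) = -6·ln(6/5) + 6 - 5 ≈ -0.0939.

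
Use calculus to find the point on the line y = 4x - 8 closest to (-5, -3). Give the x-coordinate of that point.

15/17

Minimize D(x)^2 = (x + 5)^2 + (4x - 5)^2.
d/dx[D^2] = 2(x + 5) + 2·4·(4x - 5) = 0 ⇒ x = 15/17.
Then y = -76/17 and the distance is √(625/17) ≈ 6.0634.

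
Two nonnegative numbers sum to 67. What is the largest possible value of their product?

4489/4

With x + y = 67, the product is P(x) = x(67 − x).
P'(x) = 67 − 2x = 0 gives x = 67/2; P'' = −2 < 0, so this is the maximum.
P = 67/2·67/2 = 4489/4.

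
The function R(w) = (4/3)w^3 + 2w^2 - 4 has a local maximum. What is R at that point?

Critical points: R'(w) = 4w^2 + 4w vanishes at w = -1, 0.
Since R''(w) = 8w + 4, we get R''(-1) = -4 < 0 ⇒ local maximum; R''(0) = 4 > 0 ⇒ local minimum.
So the local maximum value is R(-1) = -10/3.

-10/3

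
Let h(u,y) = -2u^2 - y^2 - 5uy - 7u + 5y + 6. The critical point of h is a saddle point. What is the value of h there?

-172/17

∂h/∂u = -4u - 5y - 7 = 0 and ∂h/∂y = -5u - 2y + 5 = 0, so (u, y) = (39/17, -55/17).
The Hessian has h_{uu} = -4, h_{yy} = -2, h_{uy} = -5, giving D = -17 < 0, so the point is a saddle point.
h(39/17, -55/17) = -172/17.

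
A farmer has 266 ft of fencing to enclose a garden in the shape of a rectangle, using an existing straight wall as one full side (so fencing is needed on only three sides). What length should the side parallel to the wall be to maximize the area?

Let the sides perpendicular to the wall have length x and the parallel side y, so 2x + y = 266 and the area is A = xy = x(266 − 2x).
A'(x) = 266 − 4x = 0 gives x = 133/2, and A''(x) = −4 < 0 confirms a maximum.
Then y = 266 − 2·133/2 = 133 and A = 17689/2.

133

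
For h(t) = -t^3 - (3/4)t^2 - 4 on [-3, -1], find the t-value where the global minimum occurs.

-1

h'(t) = -3t^2 - (3/2)t, which has no zeros in [-3, -1].
Candidates: h(-3) = 65/4; h(-1) = -15/4.
Hence the absolute minimum is -15/4 at t = -1.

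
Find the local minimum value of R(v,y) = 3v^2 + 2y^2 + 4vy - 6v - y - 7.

∂R/∂v = 6v + 4y - 6 = 0 and ∂R/∂y = 4v + 4y - 1 = 0, so (v, y) = (5/2, -9/4).
The Hessian has R_{vv} = 6, R_{yy} = 4, R_{vy} = 4, giving D = 8 > 0 with R_{vv} > 0, so the point is a local minimum.
R(5/2, -9/4) = -107/8.

-107/8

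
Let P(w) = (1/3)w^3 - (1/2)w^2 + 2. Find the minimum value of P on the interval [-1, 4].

7/6

P'(w) = w^2 - w, which vanishes at w = 0 and w = 1.
Candidates: P(-1) = 7/6; P(0) = 2; P(1) = 11/6; P(4) = 46/3.
So the minimum is P(-1) = 7/6.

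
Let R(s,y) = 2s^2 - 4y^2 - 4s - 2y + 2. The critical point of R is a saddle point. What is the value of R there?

1/4

∂R/∂s = 4s - 4 = 0 and ∂R/∂y = -8y - 2 = 0, so (s, y) = (1, -1/4).
The Hessian has R_{ss} = 4, R_{yy} = -8, R_{sy} = 0, giving D = -32 < 0, so the point is a saddle point.
R(1, -1/4) = 1/4.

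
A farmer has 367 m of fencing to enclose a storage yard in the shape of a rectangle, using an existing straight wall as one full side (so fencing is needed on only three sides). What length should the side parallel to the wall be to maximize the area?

367/2

Let the sides perpendicular to the wall have length x and the parallel side y, so 2x + y = 367 and the area is A = xy = x(367 − 2x).
A'(x) = 367 − 4x = 0 gives x = 367/4, and A''(x) = −4 < 0 confirms a maximum.
Then y = 367 − 2·367/4 = 367/2 and A = 134689/8.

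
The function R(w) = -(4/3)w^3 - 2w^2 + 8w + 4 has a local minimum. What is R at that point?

R'(w) = -4w^2 - 4w + 8. Setting R'(w) = 0 gives w ∈ {-2, 1}.
Second-derivative test with R''(w) = -8w - 4: R''(-2) = 12 > 0 ⇒ local minimum; R''(1) = -12 < 0 ⇒ local maximum.
The local minimum is R(-2) = -28/3.

-28/3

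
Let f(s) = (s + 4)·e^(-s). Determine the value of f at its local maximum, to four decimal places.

20.0855

f'(s) = 1·e^(-s) + (s + 4)·(-1)·e^(-s) = (-s - 3)·e^(-s). Since e^(-s) > 0, the only critical point is s = -3.
f''(-3) has the same sign as -1 < 0, so this is a local maximum.
f(-3) = (1)·e^(3) ≈ 20.0855.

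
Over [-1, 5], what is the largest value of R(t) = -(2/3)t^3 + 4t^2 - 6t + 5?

R'(t) = -2t^2 + 8t - 6, which vanishes at t = 1 and t = 3.
Evaluating at the critical points and endpoints: R(-1) = 47/3, R(1) = 7/3, R(3) = 5, R(5) = -25/3.
Hence the absolute maximum is 47/3 at t = -1.

47/3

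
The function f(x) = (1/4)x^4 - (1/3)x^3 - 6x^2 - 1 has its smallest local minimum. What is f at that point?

f'(x) = x^3 - x^2 - 12x = 0 at x = -3, 0, 4.
Since f''(x) = 3x^2 - 2x - 12, we get f''(-3) = 21 > 0 ⇒ local minimum; f''(0) = -12 < 0 ⇒ local maximum; f''(4) = 28 > 0 ⇒ local minimum.
The smallest local minimum is f(4) = -163/3.

-163/3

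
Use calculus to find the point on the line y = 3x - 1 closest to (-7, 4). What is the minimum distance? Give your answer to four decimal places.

Minimize D(x)^2 = (x + 7)^2 + (3x - 5)^2.
d/dx[D^2] = 2(x + 7) + 2·3·(3x - 5) = 0 ⇒ x = 4/5.
Then y = 7/5 and the distance is √(338/5) ≈ 8.2219.

8.2219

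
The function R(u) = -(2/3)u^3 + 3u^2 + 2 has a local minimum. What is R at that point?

R'(u) = -2u^2 + 6u. Setting R'(u) = 0 gives u ∈ {0, 3}.
Since R''(u) = -4u + 6, we get R''(0) = 6 > 0 ⇒ local minimum; R''(3) = -6 < 0 ⇒ local maximum.
Thus R has its local minimum at u = 0, with value 2.

2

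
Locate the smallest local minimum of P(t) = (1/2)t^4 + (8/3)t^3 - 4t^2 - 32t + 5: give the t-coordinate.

Critical points: P'(t) = 2t^3 + 8t^2 - 8t - 32 vanishes at t = -4, -2, 2.
P''(t) = 6t^2 + 16t - 8. P''(-4) = 24 > 0 ⇒ local minimum; P''(-2) = -16 < 0 ⇒ local maximum; P''(2) = 48 > 0 ⇒ local minimum.
Thus P has its smallest local minimum at t = 2, with value -137/3.

2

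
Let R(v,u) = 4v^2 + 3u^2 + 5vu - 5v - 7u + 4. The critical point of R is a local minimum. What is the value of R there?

-4/23

∂R/∂v = 8v + 5u - 5 = 0 and ∂R/∂u = 5v + 6u - 7 = 0, so (v, u) = (-5/23, 31/23).
The Hessian has R_{vv} = 8, R_{uu} = 6, R_{vu} = 5, giving D = 23 > 0 with R_{vv} > 0, so the point is a local minimum.
R(-5/23, 31/23) = -4/23.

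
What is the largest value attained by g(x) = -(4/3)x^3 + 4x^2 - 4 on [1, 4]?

Differentiating, g'(x) = -4x^2 + 8x; whose only zero in [1, 4] is x = 2.
Compare values at every candidate in [1, 4]: g(1) = -4/3,  g(2) = 4/3,  g(4) = -76/3.
Hence the absolute maximum is 4/3 at x = 2.

4/3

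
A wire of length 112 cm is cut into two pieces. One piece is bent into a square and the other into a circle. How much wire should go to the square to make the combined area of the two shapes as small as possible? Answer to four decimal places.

Let x be the length used for the square. Square side x/4; circle radius (112−x)/(2π).
A(x) = (x/4)² + π·((112−x)/(2π))² = x²/16 + (112−x)²/(4π) for 0 ≤ x ≤ 112. A'(x) = x/8 − (112−x)/(2π) = 0 gives x = 4·112/(π+4) ≈ 62.7311.
A'' = 1/8 + 1/(2π) > 0, so this gives the minimum combined area; x ≈ 62.7311 cm to the square.

62.7311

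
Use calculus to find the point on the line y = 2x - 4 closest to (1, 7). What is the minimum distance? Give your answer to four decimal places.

Minimize D(x)^2 = (x - 1)^2 + (2x - 11)^2.
d/dx[D^2] = 2(x - 1) + 2·2·(2x - 11) = 0 ⇒ x = 23/5.
Then y = 26/5 and the distance is √(81/5) ≈ 4.0249.

4.0249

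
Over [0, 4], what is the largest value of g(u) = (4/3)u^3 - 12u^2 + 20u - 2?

22/3

The derivative is 4u^2 - 24u + 20, whose only zero in [0, 4] is u = 1.
Evaluating at the critical points and endpoints: g(0) = -2, g(1) = 22/3, g(4) = -86/3.
So the maximum is g(1) = 22/3.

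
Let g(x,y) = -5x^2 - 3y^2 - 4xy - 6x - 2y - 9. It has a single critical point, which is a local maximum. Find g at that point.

-79/11

∂g/∂x = -10x - 4y - 6 = 0 and ∂g/∂y = -4x - 6y - 2 = 0, so (x, y) = (-7/11, 1/11).
The Hessian has g_{xx} = -10, g_{yy} = -6, g_{xy} = -4, giving D = 44 > 0 with g_{xx} < 0, so the point is a local maximum.
g(-7/11, 1/11) = -79/11.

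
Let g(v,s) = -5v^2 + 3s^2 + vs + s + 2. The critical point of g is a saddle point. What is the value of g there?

117/61

∂g/∂v = -10v + s = 0 and ∂g/∂s = v + 6s + 1 = 0, so (v, s) = (-1/61, -10/61).
The Hessian has g_{vv} = -10, g_{ss} = 6, g_{vs} = 1, giving D = -61 < 0, so the point is a saddle point.
g(-1/61, -10/61) = 117/61.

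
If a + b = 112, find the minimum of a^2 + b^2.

6272

With a + b = 112, a^2 + b^2 = a^2 + (112 − a)^2.
The derivative 2a − 2(112 − a) = 4a − 224 vanishes at a = 56; second derivative 4 > 0, a minimum.
The minimum is 2·(56)^2 = 6272.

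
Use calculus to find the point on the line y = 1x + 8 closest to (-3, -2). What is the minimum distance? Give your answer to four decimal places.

4.9497

Minimize D(x)^2 = (x + 3)^2 + (x + 10)^2.
d/dx[D^2] = 2(x + 3) + 2·1·(x + 10) = 0 ⇒ x = -13/2.
Then y = 3/2 and the distance is √(49/2) ≈ 4.9497.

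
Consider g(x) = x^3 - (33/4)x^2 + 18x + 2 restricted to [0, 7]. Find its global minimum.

2

g'(x) = 3x^2 - (33/2)x + 18, which vanishes at x = 3/2 and x = 4.
Candidates: g(0) = 2,  g(3/2) = 221/16,  g(4) = 6,  g(7) = 267/4.
Hence the absolute minimum is 2 at x = 0.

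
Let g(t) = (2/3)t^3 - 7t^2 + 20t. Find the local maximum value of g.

g'(t) = 2t^2 - 14t + 20. Setting g'(t) = 0 gives t ∈ {2, 5}.
Since g''(t) = 4t - 14, we get g''(2) = -6 < 0 ⇒ local maximum; g''(5) = 6 > 0 ⇒ local minimum.
Thus g has its local maximum at t = 2, with value 52/3.

52/3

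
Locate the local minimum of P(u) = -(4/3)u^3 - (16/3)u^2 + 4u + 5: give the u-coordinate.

-3

P'(u) = -4u^2 - (32/3)u + 4 = 0 at u = -3, 1/3.
Second-derivative test with P''(u) = -8u - 32/3: P''(-3) = 40/3 > 0 ⇒ local minimum; P''(1/3) = -40/3 < 0 ⇒ local maximum.
Thus P has its local minimum at u = -3, with value -19.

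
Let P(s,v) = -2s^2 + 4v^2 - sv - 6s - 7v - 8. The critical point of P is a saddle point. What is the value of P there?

∂P/∂s = -4s - v - 6 = 0 and ∂P/∂v = -s + 8v - 7 = 0, so (s, v) = (-5/3, 2/3).
The Hessian has P_{ss} = -4, P_{vv} = 8, P_{sv} = -1, giving D = -33 < 0, so the point is a saddle point.
P(-5/3, 2/3) = -16/3.

-16/3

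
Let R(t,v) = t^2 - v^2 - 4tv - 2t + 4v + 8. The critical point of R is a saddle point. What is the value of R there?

7

∂R/∂t = 2t - 4v - 2 = 0 and ∂R/∂v = -4t - 2v + 4 = 0, so (t, v) = (1, 0).
The Hessian has R_{tt} = 2, R_{vv} = -2, R_{tv} = -4, giving D = -20 < 0, so the point is a saddle point.
R(1, 0) = 7.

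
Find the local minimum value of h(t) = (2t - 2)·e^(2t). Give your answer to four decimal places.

-2.7183

h'(t) = 2·e^(2t) + (2t - 2)·2·e^(2t) = (4t - 2)·e^(2t). Since e^(2t) > 0, the only critical point is t = 1/2.
h''(1/2) has the same sign as 4 > 0, so this is a local minimum.
h(1/2) = (-1)·e^(1) ≈ -2.7183.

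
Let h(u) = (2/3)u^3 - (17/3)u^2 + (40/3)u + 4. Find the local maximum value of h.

1099/81

h'(u) = 2u^2 - (34/3)u + 40/3. Setting h'(u) = 0 gives u ∈ {5/3, 4}.
Since h''(u) = 4u - 34/3, we get h''(5/3) = -14/3 < 0 ⇒ local maximum; h''(4) = 14/3 > 0 ⇒ local minimum.
The local maximum is h(5/3) = 1099/81.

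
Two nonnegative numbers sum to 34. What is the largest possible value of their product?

With x + y = 34, the product is P(x) = x(34 − x).
P'(x) = 34 − 2x = 0 gives x = 17; P'' = −2 < 0, so this is the maximum.
P = 17·17 = 289.

289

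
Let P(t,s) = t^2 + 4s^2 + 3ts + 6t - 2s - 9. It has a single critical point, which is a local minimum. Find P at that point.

-247/7

∂P/∂t = 2t + 3s + 6 = 0 and ∂P/∂s = 3t + 8s - 2 = 0, so (t, s) = (-54/7, 22/7).
The Hessian has P_{tt} = 2, P_{ss} = 8, P_{ts} = 3, giving D = 7 > 0 with P_{tt} > 0, so the point is a local minimum.
P(-54/7, 22/7) = -247/7.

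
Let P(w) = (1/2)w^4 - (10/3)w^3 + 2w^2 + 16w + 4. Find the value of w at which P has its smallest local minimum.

-1

Critical points: P'(w) = 2w^3 - 10w^2 + 4w + 16 vanishes at w = -1, 2, 4.
Second-derivative test with P''(w) = 6w^2 - 20w + 4: P''(-1) = 30 > 0 ⇒ local minimum; P''(2) = -12 < 0 ⇒ local maximum; P''(4) = 20 > 0 ⇒ local minimum.
The smallest local minimum is P(-1) = -37/6.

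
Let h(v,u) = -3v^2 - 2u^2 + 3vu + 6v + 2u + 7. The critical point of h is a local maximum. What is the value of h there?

∂h/∂v = -6v + 3u + 6 = 0 and ∂h/∂u = 3v - 4u + 2 = 0, so (v, u) = (2, 2).
The Hessian has h_{vv} = -6, h_{uu} = -4, h_{vu} = 3, giving D = 15 > 0 with h_{vv} < 0, so the point is a local maximum.
h(2, 2) = 15.

15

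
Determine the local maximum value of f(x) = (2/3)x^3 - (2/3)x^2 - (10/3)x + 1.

3

f'(x) = 2x^2 - (4/3)x - 10/3 = 0 at x = -1, 5/3.
Since f''(x) = 4x - 4/3, we get f''(-1) = -16/3 < 0 ⇒ local maximum; f''(5/3) = 16/3 > 0 ⇒ local minimum.
The local maximum is f(-1) = 3.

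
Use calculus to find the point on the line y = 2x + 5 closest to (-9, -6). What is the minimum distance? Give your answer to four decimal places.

Minimize D(x)^2 = (x + 9)^2 + (2x + 11)^2.
d/dx[D^2] = 2(x + 9) + 2·2·(2x + 11) = 0 ⇒ x = -31/5.
Then y = -37/5 and the distance is √(49/5) ≈ 3.1305.

3.1305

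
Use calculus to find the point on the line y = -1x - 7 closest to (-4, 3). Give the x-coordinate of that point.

-7

Minimize D(x)^2 = (x + 4)^2 + (-x - 10)^2.
d/dx[D^2] = 2(x + 4) + 2·(-1)·(-x - 10) = 0 ⇒ x = -7.
Then y = 0 and the distance is √(18) ≈ 4.2426.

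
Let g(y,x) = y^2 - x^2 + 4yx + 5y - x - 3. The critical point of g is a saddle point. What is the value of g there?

-16/5

∂g/∂y = 2y + 4x + 5 = 0 and ∂g/∂x = 4y - 2x - 1 = 0, so (y, x) = (-3/10, -11/10).
The Hessian has g_{yy} = 2, g_{xx} = -2, g_{yx} = 4, giving D = -20 < 0, so the point is a saddle point.
g(-3/10, -11/10) = -16/5.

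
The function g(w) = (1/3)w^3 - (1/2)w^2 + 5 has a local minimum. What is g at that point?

29/6

Critical points: g'(w) = w^2 - w vanishes at w = 0, 1.
Since g''(w) = 2w - 1, we get g''(0) = -1 < 0 ⇒ local maximum; g''(1) = 1 > 0 ⇒ local minimum.
So the local minimum value is g(1) = 29/6.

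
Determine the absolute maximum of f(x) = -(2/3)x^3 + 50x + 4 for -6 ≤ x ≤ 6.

The derivative is -2x^2 + 50, which vanishes at x = -5 and x = 5.
Compare values at every candidate in [-6, 6]: f(-6) = -152, f(-5) = -488/3, f(5) = 512/3, f(6) = 160.
So the maximum is f(5) = 512/3.

512/3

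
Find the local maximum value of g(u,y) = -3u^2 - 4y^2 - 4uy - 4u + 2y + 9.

99/8

∂g/∂u = -6u - 4y - 4 = 0 and ∂g/∂y = -4u - 8y + 2 = 0, so (u, y) = (-5/4, 7/8).
The Hessian has g_{uu} = -6, g_{yy} = -8, g_{uy} = -4, giving D = 32 > 0 with g_{uu} < 0, so the point is a local maximum.
g(-5/4, 7/8) = 99/8.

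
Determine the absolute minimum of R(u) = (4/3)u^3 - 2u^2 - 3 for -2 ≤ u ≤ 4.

Differentiating, R'(u) = 4u^2 - 4u; which vanishes at u = 0 and u = 1.
Candidates: R(-2) = -65/3; R(0) = -3; R(1) = -11/3; R(4) = 151/3.
So the minimum is R(-2) = -65/3.

-65/3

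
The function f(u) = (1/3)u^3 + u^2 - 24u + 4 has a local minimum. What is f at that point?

Critical points: f'(u) = u^2 + 2u - 24 vanishes at u = -6, 4.
f''(u) = 2u + 2. f''(-6) = -10 < 0 ⇒ local maximum; f''(4) = 10 > 0 ⇒ local minimum.
The local minimum is f(4) = -164/3.

-164/3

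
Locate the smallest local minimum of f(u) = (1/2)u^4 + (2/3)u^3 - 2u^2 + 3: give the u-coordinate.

-2

f'(u) = 2u^3 + 2u^2 - 4u. Setting f'(u) = 0 gives u ∈ {-2, 0, 1}.
Since f''(u) = 6u^2 + 4u - 4, we get f''(-2) = 12 > 0 ⇒ local minimum; f''(0) = -4 < 0 ⇒ local maximum; f''(1) = 6 > 0 ⇒ local minimum.
The smallest local minimum is f(-2) = -7/3.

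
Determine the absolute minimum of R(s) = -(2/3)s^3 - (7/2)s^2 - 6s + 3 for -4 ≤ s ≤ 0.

The derivative is -2s^2 - 7s - 6, which vanishes at s = -2 and s = -3/2.
Compare values at every candidate in [-4, 0]: R(-4) = 41/3,  R(-2) = 19/3,  R(-3/2) = 51/8,  R(0) = 3.
The minimum over the interval is 3, attained at s = 0.

3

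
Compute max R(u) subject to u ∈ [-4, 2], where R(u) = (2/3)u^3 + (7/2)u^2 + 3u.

76/3

R'(u) = 2u^2 + 7u + 3, which vanishes at u = -3 and u = -1/2.
Candidates: R(-4) = 4/3,  R(-3) = 9/2,  R(-1/2) = -17/24,  R(2) = 76/3.
Hence the absolute maximum is 76/3 at u = 2.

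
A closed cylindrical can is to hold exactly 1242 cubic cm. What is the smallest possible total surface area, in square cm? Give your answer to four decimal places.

With radius r and height h, πr²h = 1242 so h = 1242/(πr²), and S(r) = 2πr² + 2πrh = 2πr² + 2·1242/r.
S'(r) = 4πr − 2·1242/r² = 0 ⇒ r³ = 1242/(2π), so r ≈ 5.8252 and h = 2r ≈ 11.6505.
S''(r) = 4π + 4·1242/r³ > 0, so this is the minimum; S ≈ 639.6302.

639.6302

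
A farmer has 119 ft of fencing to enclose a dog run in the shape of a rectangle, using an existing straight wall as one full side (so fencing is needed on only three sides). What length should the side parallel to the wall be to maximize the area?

Let the sides perpendicular to the wall have length x and the parallel side y, so 2x + y = 119 and the area is A = xy = x(119 − 2x).
A'(x) = 119 − 4x = 0 gives x = 119/4, and A''(x) = −4 < 0 confirms a maximum.
Then y = 119 − 2·119/4 = 119/2 and A = 14161/8.

119/2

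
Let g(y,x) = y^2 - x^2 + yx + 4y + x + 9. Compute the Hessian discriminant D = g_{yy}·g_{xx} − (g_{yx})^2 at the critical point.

∂g/∂y = 2y + x + 4 = 0 and ∂g/∂x = y - 2x + 1 = 0, so (y, x) = (-9/5, -2/5).
The Hessian has g_{yy} = 2, g_{xx} = -2, g_{yx} = 1, giving D = -5 < 0, so the point is a saddle point.
D = (2)·(-2) − (1)^2 = -5.

-5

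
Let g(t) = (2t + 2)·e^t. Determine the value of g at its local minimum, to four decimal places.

-0.2707

By the product rule, g'(t) = (2t + 4)·e^t. Since e^t > 0, the only critical point is t = -2.
g''(-2) has the same sign as 2 > 0, so this is a local minimum.
g(-2) = (-2)·e^(-2) ≈ -0.2707.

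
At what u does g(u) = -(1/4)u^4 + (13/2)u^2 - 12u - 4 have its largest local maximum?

Critical points: g'(u) = -u^3 + 13u - 12 vanishes at u = -4, 1, 3.
Second-derivative test with g''(u) = -3u^2 + 13: g''(-4) = -35 < 0 ⇒ local maximum; g''(1) = 10 > 0 ⇒ local minimum; g''(3) = -14 < 0 ⇒ local maximum.
So the largest local maximum value is g(-4) = 84.

-4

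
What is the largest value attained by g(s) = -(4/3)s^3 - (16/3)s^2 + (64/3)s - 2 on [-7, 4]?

134/3

Differentiating, g'(s) = -4s^2 - (32/3)s + 64/3; which vanishes at s = -4 and s = 4/3.
Evaluating at the critical points and endpoints: g(-7) = 134/3; g(-4) = -262/3; g(4/3) = 1118/81; g(4) = -262/3.
The maximum over the interval is 134/3, attained at s = -7.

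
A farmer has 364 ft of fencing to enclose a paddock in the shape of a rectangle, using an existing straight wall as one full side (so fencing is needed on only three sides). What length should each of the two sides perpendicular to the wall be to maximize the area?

91

Let the sides perpendicular to the wall have length x and the parallel side y, so 2x + y = 364 and the area is A = xy = x(364 − 2x).
A'(x) = 364 − 4x = 0 gives x = 91, and A''(x) = −4 < 0 confirms a maximum.
Then y = 364 − 2·91 = 182 and A = 16562.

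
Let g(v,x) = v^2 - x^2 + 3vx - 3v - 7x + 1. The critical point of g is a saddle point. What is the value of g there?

-10/13

∂g/∂v = 2v + 3x - 3 = 0 and ∂g/∂x = 3v - 2x - 7 = 0, so (v, x) = (27/13, -5/13).
The Hessian has g_{vv} = 2, g_{xx} = -2, g_{vx} = 3, giving D = -13 < 0, so the point is a saddle point.
g(27/13, -5/13) = -10/13.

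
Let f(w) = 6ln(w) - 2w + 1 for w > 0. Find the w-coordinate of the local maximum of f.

f'(w) = 6/w − 2 = 0 gives w = 3.
f''(w) = -6/w², which is negative for w > 0, so this is a local maximum.
f(3) = 6·ln(3) - 6 + 1 ≈ 1.5917.

3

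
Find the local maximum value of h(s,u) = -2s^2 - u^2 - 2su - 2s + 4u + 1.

14

∂h/∂s = -4s - 2u - 2 = 0 and ∂h/∂u = -2s - 2u + 4 = 0, so (s, u) = (-3, 5).
The Hessian has h_{ss} = -4, h_{uu} = -2, h_{su} = -2, giving D = 4 > 0 with h_{ss} < 0, so the point is a local maximum.
h(-3, 5) = 14.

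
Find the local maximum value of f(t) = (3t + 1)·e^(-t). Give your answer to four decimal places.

f'(t) = 3·e^(-t) + (3t + 1)·(-1)·e^(-t) = (-3t + 2)·e^(-t). Since e^(-t) > 0, the only critical point is t = 2/3.
f''(2/3) has the same sign as -3 < 0, so this is a local maximum.
f(2/3) = (3)·e^(-2/3) ≈ 1.5403.

1.5403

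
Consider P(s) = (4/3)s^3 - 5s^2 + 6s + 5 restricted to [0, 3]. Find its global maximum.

14

Differentiating, P'(s) = 4s^2 - 10s + 6; which vanishes at s = 1 and s = 3/2.
Candidates: P(0) = 5,  P(1) = 22/3,  P(3/2) = 29/4,  P(3) = 14.
So the maximum is P(3) = 14.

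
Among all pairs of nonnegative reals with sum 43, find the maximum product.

1849/4

With x + y = 43, the product is P(x) = x(43 − x).
P'(x) = 43 − 2x = 0 gives x = 43/2; P'' = −2 < 0, so this is the maximum.
P = 43/2·43/2 = 1849/4.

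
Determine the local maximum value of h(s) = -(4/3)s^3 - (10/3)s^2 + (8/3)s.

38/81

h'(s) = -4s^2 - (20/3)s + 8/3 = 0 at s = -2, 1/3.
h''(s) = -8s - 20/3. h''(-2) = 28/3 > 0 ⇒ local minimum; h''(1/3) = -28/3 < 0 ⇒ local maximum.
Thus h has its local maximum at s = 1/3, with value 38/81.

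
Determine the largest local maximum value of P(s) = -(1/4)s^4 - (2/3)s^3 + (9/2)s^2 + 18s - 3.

P'(s) = -s^3 - 2s^2 + 9s + 18. Setting P'(s) = 0 gives s ∈ {-3, -2, 3}.
P''(s) = -3s^2 - 4s + 9. P''(-3) = -6 < 0 ⇒ local maximum; P''(-2) = 5 > 0 ⇒ local minimum; P''(3) = -30 < 0 ⇒ local maximum.
So the largest local maximum value is P(3) = 213/4.

213/4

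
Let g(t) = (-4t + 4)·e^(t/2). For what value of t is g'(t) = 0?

By the product rule, g'(t) = (-2t - 2)·e^(t/2). Since e^(t/2) > 0, the only critical point is t = -1.
g''(-1) has the same sign as -2 < 0, so this is a local maximum.
g(-1) = (8)·e^(-1/2) ≈ 4.8522.

-1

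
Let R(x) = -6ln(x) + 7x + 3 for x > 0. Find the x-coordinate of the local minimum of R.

R'(x) = -6/x + 7 = 0 gives x = 6/7.
R''(x) = 6/x², which is positive for x > 0, so this is a local minimum.
R(6/7) = -6·ln(6/7) + 6 + 3 ≈ 9.9249.

6/7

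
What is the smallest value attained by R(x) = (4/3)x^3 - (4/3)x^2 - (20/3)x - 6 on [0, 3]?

The derivative is 4x^2 - (8/3)x - 20/3, whose only zero in [0, 3] is x = 5/3.
Evaluating at the critical points and endpoints: R(0) = -6; R(5/3) = -1186/81; R(3) = -2.
Hence the absolute minimum is -1186/81 at x = 5/3.

-1186/81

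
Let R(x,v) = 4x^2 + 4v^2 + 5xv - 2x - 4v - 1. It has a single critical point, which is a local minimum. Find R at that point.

∂R/∂x = 8x + 5v - 2 = 0 and ∂R/∂v = 5x + 8v - 4 = 0, so (x, v) = (-4/39, 22/39).
The Hessian has R_{xx} = 8, R_{vv} = 8, R_{xv} = 5, giving D = 39 > 0 with R_{xx} > 0, so the point is a local minimum.
R(-4/39, 22/39) = -79/39.

-79/39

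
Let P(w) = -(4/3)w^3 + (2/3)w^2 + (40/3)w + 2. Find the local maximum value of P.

P'(w) = -4w^2 + (4/3)w + 40/3 = 0 at w = -5/3, 2.
P''(w) = -8w + 4/3. P''(-5/3) = 44/3 > 0 ⇒ local minimum; P''(2) = -44/3 < 0 ⇒ local maximum.
So the local maximum value is P(2) = 62/3.

62/3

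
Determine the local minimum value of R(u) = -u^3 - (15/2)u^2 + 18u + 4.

-158

R'(u) = -3u^2 - 15u + 18. Setting R'(u) = 0 gives u ∈ {-6, 1}.
Since R''(u) = -6u - 15, we get R''(-6) = 21 > 0 ⇒ local minimum; R''(1) = -21 < 0 ⇒ local maximum.
So the local minimum value is R(-6) = -158.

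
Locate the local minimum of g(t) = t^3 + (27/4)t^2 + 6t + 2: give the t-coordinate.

Critical points: g'(t) = 3t^2 + (27/2)t + 6 vanishes at t = -4, -1/2.
Since g''(t) = 6t + 27/2, we get g''(-4) = -21/2 < 0 ⇒ local maximum; g''(-1/2) = 21/2 > 0 ⇒ local minimum.
So the local minimum value is g(-1/2) = 9/16.

-1/2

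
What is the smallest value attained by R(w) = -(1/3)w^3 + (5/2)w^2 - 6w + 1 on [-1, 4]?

Differentiating, R'(w) = -w^2 + 5w - 6; which vanishes at w = 2 and w = 3.
Evaluating at the critical points and endpoints: R(-1) = 59/6; R(2) = -11/3; R(3) = -7/2; R(4) = -13/3.
Hence the absolute minimum is -13/3 at w = 4.

-13/3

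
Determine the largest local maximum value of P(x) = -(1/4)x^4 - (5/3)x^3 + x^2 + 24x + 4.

116/3

Critical points: P'(x) = -x^3 - 5x^2 + 2x + 24 vanishes at x = -4, -3, 2.
Since P''(x) = -3x^2 - 10x + 2, we get P''(-4) = -6 < 0 ⇒ local maximum; P''(-3) = 5 > 0 ⇒ local minimum; P''(2) = -30 < 0 ⇒ local maximum.
So the largest local maximum value is P(2) = 116/3.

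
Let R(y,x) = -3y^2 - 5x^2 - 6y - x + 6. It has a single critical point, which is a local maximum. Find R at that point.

∂R/∂y = -6y - 6 = 0 and ∂R/∂x = -10x - 1 = 0, so (y, x) = (-1, -1/10).
The Hessian has R_{yy} = -6, R_{xx} = -10, R_{yx} = 0, giving D = 60 > 0 with R_{yy} < 0, so the point is a local maximum.
R(-1, -1/10) = 181/20.

181/20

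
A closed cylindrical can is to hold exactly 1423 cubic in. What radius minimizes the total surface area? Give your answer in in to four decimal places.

6.0955

With radius r and height h, πr²h = 1423 so h = 1423/(πr²), and S(r) = 2πr² + 2πrh = 2πr² + 2·1423/r.
S'(r) = 4πr − 2·1423/r² = 0 ⇒ r³ = 1423/(2π), so r ≈ 6.0955 and h = 2r ≈ 12.1910.
S''(r) = 4π + 4·1423/r³ > 0, so this is the minimum; S ≈ 700.3543.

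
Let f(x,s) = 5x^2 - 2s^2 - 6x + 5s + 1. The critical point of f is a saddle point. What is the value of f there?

93/40

∂f/∂x = 10x - 6 = 0 and ∂f/∂s = -4s + 5 = 0, so (x, s) = (3/5, 5/4).
The Hessian has f_{xx} = 10, f_{ss} = -4, f_{xs} = 0, giving D = -40 < 0, so the point is a saddle point.
f(3/5, 5/4) = 93/40.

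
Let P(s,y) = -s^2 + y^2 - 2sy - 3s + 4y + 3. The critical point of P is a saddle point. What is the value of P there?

∂P/∂s = -2s - 2y - 3 = 0 and ∂P/∂y = -2s + 2y + 4 = 0, so (s, y) = (1/4, -7/4).
The Hessian has P_{ss} = -2, P_{yy} = 2, P_{sy} = -2, giving D = -8 < 0, so the point is a saddle point.
P(1/4, -7/4) = -7/8.

-7/8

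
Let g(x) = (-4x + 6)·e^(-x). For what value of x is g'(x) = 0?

g'(x) = (-4)·e^(-x) + (-4x + 6)·(-1)·e^(-x) = (4x - 10)·e^(-x). Since e^(-x) > 0, the only critical point is x = 5/2.
g''(5/2) has the same sign as 4 > 0, so this is a local minimum.
g(5/2) = (-4)·e^(-5/2) ≈ -0.3283.

5/2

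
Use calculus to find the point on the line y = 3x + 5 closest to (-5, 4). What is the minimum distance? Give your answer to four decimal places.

4.4272

Minimize D(x)^2 = (x + 5)^2 + (3x + 1)^2.
d/dx[D^2] = 2(x + 5) + 2·3·(3x + 1) = 0 ⇒ x = -4/5.
Then y = 13/5 and the distance is √(98/5) ≈ 4.4272.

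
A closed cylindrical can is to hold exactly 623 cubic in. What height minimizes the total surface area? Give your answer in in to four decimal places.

9.2569

With radius r and height h, πr²h = 623 so h = 623/(πr²), and S(r) = 2πr² + 2πrh = 2πr² + 2·623/r.
S'(r) = 4πr − 2·623/r² = 0 ⇒ r³ = 623/(2π), so r ≈ 4.6285 and h = 2r ≈ 9.2569.
S''(r) = 4π + 4·623/r³ > 0, so this is the minimum; S ≈ 403.8064.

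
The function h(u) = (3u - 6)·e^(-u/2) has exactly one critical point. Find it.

4

By the product rule, h'(u) = (-(3/2)u + 6)·e^(-u/2). Since e^(-u/2) > 0, the only critical point is u = 4.
h''(4) has the same sign as -3/2 < 0, so this is a local maximum.
h(4) = (6)·e^(-2) ≈ 0.8120.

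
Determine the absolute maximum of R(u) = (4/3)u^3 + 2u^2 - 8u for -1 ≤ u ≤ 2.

Differentiating, R'(u) = 4u^2 + 4u - 8; whose only zero in [-1, 2] is u = 1.
Compare values at every candidate in [-1, 2]: R(-1) = 26/3,  R(1) = -14/3,  R(2) = 8/3.
So the maximum is R(-1) = 26/3.

26/3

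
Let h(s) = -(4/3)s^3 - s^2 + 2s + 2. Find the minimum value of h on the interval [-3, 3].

h'(s) = -4s^2 - 2s + 2, which vanishes at s = -1 and s = 1/2.
Evaluating at the critical points and endpoints: h(-3) = 23; h(-1) = 1/3; h(1/2) = 31/12; h(3) = -37.
So the minimum is h(3) = -37.

-37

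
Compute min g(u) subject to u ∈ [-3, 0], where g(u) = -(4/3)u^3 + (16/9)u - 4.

Differentiating, g'(u) = -4u^2 + 16/9; whose only zero in [-3, 0] is u = -2/3.
Candidates: g(-3) = 80/3, g(-2/3) = -388/81, g(0) = -4.
So the minimum is g(-2/3) = -388/81.

-388/81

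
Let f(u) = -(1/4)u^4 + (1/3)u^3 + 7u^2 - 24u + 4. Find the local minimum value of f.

-52/3

f'(u) = -u^3 + u^2 + 14u - 24 = 0 at u = -4, 2, 3.
f''(u) = -3u^2 + 2u + 14. f''(-4) = -42 < 0 ⇒ local maximum; f''(2) = 6 > 0 ⇒ local minimum; f''(3) = -7 < 0 ⇒ local maximum.
The local minimum is f(2) = -52/3.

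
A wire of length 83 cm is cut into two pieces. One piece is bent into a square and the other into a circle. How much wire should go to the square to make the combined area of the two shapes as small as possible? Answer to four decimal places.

Let x be the length used for the square. Square side x/4; circle radius (83−x)/(2π).
A(x) = (x/4)² + π·((83−x)/(2π))² = x²/16 + (83−x)²/(4π) for 0 ≤ x ≤ 83. A'(x) = x/8 − (83−x)/(2π) = 0 gives x = 4·83/(π+4) ≈ 46.4882.
A'' = 1/8 + 1/(2π) > 0, so this gives the minimum combined area; x ≈ 46.4882 cm to the square.

46.4882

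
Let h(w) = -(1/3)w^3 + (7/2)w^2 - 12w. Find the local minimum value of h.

-27/2

h'(w) = -w^2 + 7w - 12. Setting h'(w) = 0 gives w ∈ {3, 4}.
Second-derivative test with h''(w) = -2w + 7: h''(3) = 1 > 0 ⇒ local minimum; h''(4) = -1 < 0 ⇒ local maximum.
Thus h has its local minimum at w = 3, with value -27/2.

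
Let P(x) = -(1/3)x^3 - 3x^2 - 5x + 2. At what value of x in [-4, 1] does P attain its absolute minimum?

1

The derivative is -x^2 - 6x - 5, whose only zero in [-4, 1] is x = -1.
Evaluating at the critical points and endpoints: P(-4) = -14/3,  P(-1) = 13/3,  P(1) = -19/3.
The minimum over the interval is -19/3, attained at x = 1.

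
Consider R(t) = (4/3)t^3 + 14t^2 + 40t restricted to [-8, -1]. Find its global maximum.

-50/3

The derivative is 4t^2 + 28t + 40, which vanishes at t = -5 and t = -2.
Evaluating at the critical points and endpoints: R(-8) = -320/3, R(-5) = -50/3, R(-2) = -104/3, R(-1) = -82/3.
Hence the absolute maximum is -50/3 at t = -5.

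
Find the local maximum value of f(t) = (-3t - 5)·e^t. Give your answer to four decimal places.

f'(t) = (-3)·e^t + (-3t - 5)·1·e^t = (-3t - 8)·e^t. Since e^t > 0, the only critical point is t = -8/3.
f''(-8/3) has the same sign as -3 < 0, so this is a local maximum.
f(-8/3) = (3)·e^(-8/3) ≈ 0.2085.

0.2085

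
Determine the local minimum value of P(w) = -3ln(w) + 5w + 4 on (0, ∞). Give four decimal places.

8.5325

P'(w) = -3/w + 5 = 0 gives w = 3/5.
P''(w) = 3/w², which is positive for w > 0, so this is a local minimum.
P(3/5) = -3·ln(3/5) + 3 + 4 ≈ 8.5325.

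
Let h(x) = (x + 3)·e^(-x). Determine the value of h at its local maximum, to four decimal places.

7.3891

h'(x) = 1·e^(-x) + (x + 3)·(-1)·e^(-x) = (-x - 2)·e^(-x). Since e^(-x) > 0, the only critical point is x = -2.
h''(-2) has the same sign as -1 < 0, so this is a local maximum.
h(-2) = (1)·e^(2) ≈ 7.3891.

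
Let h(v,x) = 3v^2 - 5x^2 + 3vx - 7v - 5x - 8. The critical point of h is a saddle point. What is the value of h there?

∂h/∂v = 6v + 3x - 7 = 0 and ∂h/∂x = 3v - 10x - 5 = 0, so (v, x) = (85/69, -3/23).
The Hessian has h_{vv} = 6, h_{xx} = -10, h_{vx} = 3, giving D = -69 < 0, so the point is a saddle point.
h(85/69, -3/23) = -827/69.

-827/69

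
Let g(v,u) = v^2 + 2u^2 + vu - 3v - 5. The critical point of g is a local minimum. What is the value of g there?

-53/7

∂g/∂v = 2v + u - 3 = 0 and ∂g/∂u = v + 4u = 0, so (v, u) = (12/7, -3/7).
The Hessian has g_{vv} = 2, g_{uu} = 4, g_{vu} = 1, giving D = 7 > 0 with g_{vv} > 0, so the point is a local minimum.
g(12/7, -3/7) = -53/7.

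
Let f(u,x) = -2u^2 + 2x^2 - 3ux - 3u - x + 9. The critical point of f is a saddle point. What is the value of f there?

10

∂f/∂u = -4u - 3x - 3 = 0 and ∂f/∂x = -3u + 4x - 1 = 0, so (u, x) = (-3/5, -1/5).
The Hessian has f_{uu} = -4, f_{xx} = 4, f_{ux} = -3, giving D = -25 < 0, so the point is a saddle point.
f(-3/5, -1/5) = 10.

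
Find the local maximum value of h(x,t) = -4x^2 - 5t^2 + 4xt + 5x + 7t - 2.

333/64

∂h/∂x = -8x + 4t + 5 = 0 and ∂h/∂t = 4x - 10t + 7 = 0, so (x, t) = (39/32, 19/16).
The Hessian has h_{xx} = -8, h_{tt} = -10, h_{xt} = 4, giving D = 64 > 0 with h_{xx} < 0, so the point is a local maximum.
h(39/32, 19/16) = 333/64.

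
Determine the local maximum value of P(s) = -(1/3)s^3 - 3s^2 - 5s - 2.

1/3

P'(s) = -s^2 - 6s - 5. Setting P'(s) = 0 gives s ∈ {-5, -1}.
Since P''(s) = -2s - 6, we get P''(-5) = 4 > 0 ⇒ local minimum; P''(-1) = -4 < 0 ⇒ local maximum.
Thus P has its local maximum at s = -1, with value 1/3.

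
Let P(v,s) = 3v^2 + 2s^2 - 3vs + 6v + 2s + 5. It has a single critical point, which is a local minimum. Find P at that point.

∂P/∂v = 6v - 3s + 6 = 0 and ∂P/∂s = -3v + 4s + 2 = 0, so (v, s) = (-2, -2).
The Hessian has P_{vv} = 6, P_{ss} = 4, P_{vs} = -3, giving D = 15 > 0 with P_{vv} > 0, so the point is a local minimum.
P(-2, -2) = -3.

-3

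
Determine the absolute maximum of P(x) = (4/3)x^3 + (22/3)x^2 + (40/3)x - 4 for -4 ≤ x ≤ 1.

18

The derivative is 4x^2 + (44/3)x + 40/3, which vanishes at x = -2 and x = -5/3.
Candidates: P(-4) = -76/3,  P(-2) = -12,  P(-5/3) = -974/81,  P(1) = 18.
The maximum over the interval is 18, attained at x = 1.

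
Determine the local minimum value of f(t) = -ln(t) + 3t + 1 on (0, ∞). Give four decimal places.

3.0986

f'(t) = -1/t + 3 = 0 gives t = 1/3.
f''(t) = 1/t², which is positive for t > 0, so this is a local minimum.
f(1/3) = -1·ln(1/3) + 1 + 1 ≈ 3.0986.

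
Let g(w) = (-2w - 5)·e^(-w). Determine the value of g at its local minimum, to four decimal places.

-8.9634

g'(w) = (-2)·e^(-w) + (-2w - 5)·(-1)·e^(-w) = (2w + 3)·e^(-w). Since e^(-w) > 0, the only critical point is w = -3/2.
g''(-3/2) has the same sign as 2 > 0, so this is a local minimum.
g(-3/2) = (-2)·e^(3/2) ≈ -8.9634.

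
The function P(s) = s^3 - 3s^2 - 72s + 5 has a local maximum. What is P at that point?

P'(s) = 3s^2 - 6s - 72. Setting P'(s) = 0 gives s ∈ {-4, 6}.
Since P''(s) = 6s - 6, we get P''(-4) = -30 < 0 ⇒ local maximum; P''(6) = 30 > 0 ⇒ local minimum.
Thus P has its local maximum at s = -4, with value 181.

181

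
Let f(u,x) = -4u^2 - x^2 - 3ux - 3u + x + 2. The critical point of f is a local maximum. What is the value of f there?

36/7

∂f/∂u = -8u - 3x - 3 = 0 and ∂f/∂x = -3u - 2x + 1 = 0, so (u, x) = (-9/7, 17/7).
The Hessian has f_{uu} = -8, f_{xx} = -2, f_{ux} = -3, giving D = 7 > 0 with f_{uu} < 0, so the point is a local maximum.
f(-9/7, 17/7) = 36/7.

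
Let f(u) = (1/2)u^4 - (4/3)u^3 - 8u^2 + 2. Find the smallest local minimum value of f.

f'(u) = 2u^3 - 4u^2 - 16u. Setting f'(u) = 0 gives u ∈ {-2, 0, 4}.
Second-derivative test with f''(u) = 6u^2 - 8u - 16: f''(-2) = 24 > 0 ⇒ local minimum; f''(0) = -16 < 0 ⇒ local maximum; f''(4) = 48 > 0 ⇒ local minimum.
So the smallest local minimum value is f(4) = -250/3.

-250/3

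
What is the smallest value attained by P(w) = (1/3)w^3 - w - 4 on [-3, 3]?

P'(w) = w^2 - 1, which vanishes at w = -1 and w = 1.
Evaluating at the critical points and endpoints: P(-3) = -10,  P(-1) = -10/3,  P(1) = -14/3,  P(3) = 2.
So the minimum is P(-3) = -10.

-10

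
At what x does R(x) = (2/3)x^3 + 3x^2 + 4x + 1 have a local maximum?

R'(x) = 2x^2 + 6x + 4 = 0 at x = -2, -1.
Second-derivative test with R''(x) = 4x + 6: R''(-2) = -2 < 0 ⇒ local maximum; R''(-1) = 2 > 0 ⇒ local minimum.
Thus R has its local maximum at x = -2, with value -1/3.

-2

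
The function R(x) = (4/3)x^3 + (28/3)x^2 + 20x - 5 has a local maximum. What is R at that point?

-17

R'(x) = 4x^2 + (56/3)x + 20 = 0 at x = -3, -5/3.
Second-derivative test with R''(x) = 8x + 56/3: R''(-3) = -16/3 < 0 ⇒ local maximum; R''(-5/3) = 16/3 > 0 ⇒ local minimum.
Thus R has its local maximum at x = -3, with value -17.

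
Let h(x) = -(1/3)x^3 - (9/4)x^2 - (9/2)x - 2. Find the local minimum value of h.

1/4

h'(x) = -x^2 - (9/2)x - 9/2 = 0 at x = -3, -3/2.
Second-derivative test with h''(x) = -2x - 9/2: h''(-3) = 3/2 > 0 ⇒ local minimum; h''(-3/2) = -3/2 < 0 ⇒ local maximum.
So the local minimum value is h(-3) = 1/4.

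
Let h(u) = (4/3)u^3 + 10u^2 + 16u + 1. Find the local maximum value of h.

h'(u) = 4u^2 + 20u + 16 = 0 at u = -4, -1.
Since h''(u) = 8u + 20, we get h''(-4) = -12 < 0 ⇒ local maximum; h''(-1) = 12 > 0 ⇒ local minimum.
Thus h has its local maximum at u = -4, with value 35/3.

35/3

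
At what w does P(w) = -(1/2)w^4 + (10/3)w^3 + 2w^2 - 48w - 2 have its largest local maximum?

P'(w) = -2w^3 + 10w^2 + 4w - 48. Setting P'(w) = 0 gives w ∈ {-2, 3, 4}.
P''(w) = -6w^2 + 20w + 4. P''(-2) = -60 < 0 ⇒ local maximum; P''(3) = 10 > 0 ⇒ local minimum; P''(4) = -12 < 0 ⇒ local maximum.
The largest local maximum is P(-2) = 202/3.

-2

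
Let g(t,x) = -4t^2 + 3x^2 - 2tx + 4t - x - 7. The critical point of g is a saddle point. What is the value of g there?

-82/13

∂g/∂t = -8t - 2x + 4 = 0 and ∂g/∂x = -2t + 6x - 1 = 0, so (t, x) = (11/26, 4/13).
The Hessian has g_{tt} = -8, g_{xx} = 6, g_{tx} = -2, giving D = -52 < 0, so the point is a saddle point.
g(11/26, 4/13) = -82/13.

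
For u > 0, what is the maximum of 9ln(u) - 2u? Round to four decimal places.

P'(u) = 9/u − 2 = 0 gives u = 9/2.
P''(u) = -9/u², which is negative for u > 0, so this is a local maximum.
P(9/2) = 9·ln(9/2) - 9 ≈ 4.5367.

4.5367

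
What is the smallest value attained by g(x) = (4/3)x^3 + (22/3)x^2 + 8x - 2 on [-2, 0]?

-362/81

g'(x) = 4x^2 + (44/3)x + 8, whose only zero in [-2, 0] is x = -2/3.
Compare values at every candidate in [-2, 0]: g(-2) = 2/3; g(-2/3) = -362/81; g(0) = -2.
So the minimum is g(-2/3) = -362/81.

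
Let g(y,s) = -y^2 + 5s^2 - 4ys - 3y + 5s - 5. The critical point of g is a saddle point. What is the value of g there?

∂g/∂y = -2y - 4s - 3 = 0 and ∂g/∂s = -4y + 10s + 5 = 0, so (y, s) = (-5/18, -11/18).
The Hessian has g_{yy} = -2, g_{ss} = 10, g_{ys} = -4, giving D = -36 < 0, so the point is a saddle point.
g(-5/18, -11/18) = -55/9.

-55/9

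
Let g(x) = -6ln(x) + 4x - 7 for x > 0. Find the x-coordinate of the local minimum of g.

3/2

g'(x) = -6/x + 4 = 0 gives x = 3/2.
g''(x) = 6/x², which is positive for x > 0, so this is a local minimum.
g(3/2) = -6·ln(3/2) + 6 - 7 ≈ -3.4328.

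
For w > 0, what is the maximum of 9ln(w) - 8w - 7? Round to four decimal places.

R'(w) = 9/w − 8 = 0 gives w = 9/8.
R''(w) = -9/w², which is negative for w > 0, so this is a local maximum.
R(9/8) = 9·ln(9/8) - 9 - 7 ≈ -14.9400.

-14.9400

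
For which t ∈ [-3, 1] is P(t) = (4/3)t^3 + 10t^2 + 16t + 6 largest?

1

P'(t) = 4t^2 + 20t + 16, whose only zero in [-3, 1] is t = -1.
Evaluating at the critical points and endpoints: P(-3) = 12; P(-1) = -4/3; P(1) = 100/3.
So the maximum is P(1) = 100/3.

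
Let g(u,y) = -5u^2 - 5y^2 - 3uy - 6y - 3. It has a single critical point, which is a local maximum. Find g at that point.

∂g/∂u = -10u - 3y = 0 and ∂g/∂y = -3u - 10y - 6 = 0, so (u, y) = (18/91, -60/91).
The Hessian has g_{uu} = -10, g_{yy} = -10, g_{uy} = -3, giving D = 91 > 0 with g_{uu} < 0, so the point is a local maximum.
g(18/91, -60/91) = -93/91.

-93/91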